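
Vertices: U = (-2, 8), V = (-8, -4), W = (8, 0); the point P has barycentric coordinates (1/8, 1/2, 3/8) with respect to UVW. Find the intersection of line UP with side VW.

(-8/7, -16/7)

Line UP meets VW where the U-coordinate vanishes; zeroing P's U-weight and renormalizing leaves V, W-weights 1/2 : 3/8 → (4/7, 3/7).
So Q = (4/7)·V + (3/7)·W = (-8/7, -16/7).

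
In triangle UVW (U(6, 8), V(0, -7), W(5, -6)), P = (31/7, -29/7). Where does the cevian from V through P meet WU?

(31/6, -11/3)

Barycentric coordinates of P with respect to UVW: (1/7, 1/7, 5/7).
On side WU the V-coordinate is zero; dropping P's V-weight 1/7 and renormalizing the remaining 5/7 : 1/7 gives weights 5/6, 1/6 on W, U.
Q = (5/6)·(5, -6) + (1/6)·(6, 8) = (31/6, -11/3).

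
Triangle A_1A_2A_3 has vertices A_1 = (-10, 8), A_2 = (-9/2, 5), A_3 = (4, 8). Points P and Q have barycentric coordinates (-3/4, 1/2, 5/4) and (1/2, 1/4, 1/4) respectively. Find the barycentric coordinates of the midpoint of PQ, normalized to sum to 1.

(-1/8, 3/8, 3/4)

Since both coordinate triples sum to 1, the midpoint's barycentrics are the componentwise average.
(-3/4+1/2)/2 = -1/8; similarly 3/8 and 3/4.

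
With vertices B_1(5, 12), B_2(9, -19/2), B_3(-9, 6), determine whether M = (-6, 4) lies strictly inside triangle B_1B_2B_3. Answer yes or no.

yes

Barycentric coordinates of M: (21/650, 46/325, 537/650).
The three coordinates are positive, positive, positive; a point is interior exactly when all three are positive.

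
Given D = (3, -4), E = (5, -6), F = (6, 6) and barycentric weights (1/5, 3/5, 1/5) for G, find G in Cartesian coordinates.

(24/5, -16/5)

G = (1/5)·D + (3/5)·E + (1/5)·F.
x-coordinate: (1/5)·3 + (3/5)·5 + (1/5)·6 = 24/5.
y-coordinate: (1/5)·(-4) + (3/5)·(-6) + (1/5)·6 = -16/5.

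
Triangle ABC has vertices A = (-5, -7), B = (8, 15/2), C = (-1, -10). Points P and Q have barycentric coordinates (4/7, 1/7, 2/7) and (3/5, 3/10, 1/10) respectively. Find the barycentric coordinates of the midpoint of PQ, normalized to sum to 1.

Since both coordinate triples sum to 1, the midpoint's barycentrics are the componentwise average.
(4/7+3/5)/2 = 41/70; similarly 31/140 and 27/140.

(41/70, 31/140, 27/140)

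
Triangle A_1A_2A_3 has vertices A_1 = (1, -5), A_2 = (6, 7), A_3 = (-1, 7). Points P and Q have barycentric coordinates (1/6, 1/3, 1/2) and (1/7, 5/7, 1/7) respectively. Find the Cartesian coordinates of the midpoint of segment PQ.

Barycentric coordinates of the midpoint are the average: (13/84, 11/21, 9/28).
Converting: (13/84)·A_1 + (11/21)·A_2 + (9/28)·A_3 = (125/42, 36/7).

(125/42, 36/7)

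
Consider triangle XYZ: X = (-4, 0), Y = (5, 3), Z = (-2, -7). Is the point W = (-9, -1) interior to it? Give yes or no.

Barycentric coordinates of W: (112/69, -37/69, -2/23).
The three coordinates are positive, negative, negative; a point is interior exactly when all three are positive.

no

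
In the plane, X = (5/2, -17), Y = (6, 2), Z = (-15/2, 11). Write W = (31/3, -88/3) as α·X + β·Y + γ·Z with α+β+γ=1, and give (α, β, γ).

Signed area of the reference triangle: [XYZ] = ½·((5/2)·(2−11) + 6·(11−(-17)) + (-15/2)·(-17−2)) = ½·(-45/2 + 168 + 285/2) = 144.
[WYZ] = ½·((31/3)·(2−11) + 6·(11−(-88/3)) + (-15/2)·(-88/3−2)) = ½·(-93 + 242 + 235) = 192, so the X-coordinate is 192/144 = 4/3.
[XWZ] = ½·((5/2)·(-88/3−11) + (31/3)·(11−(-17)) + (-15/2)·(-17−(-88/3))) = ½·(-605/6 + 868/3 − 185/2) = 48, so the Y-coordinate is 1/3.
[XYW] = ½·((5/2)·(2−(-88/3)) + 6·(-88/3−(-17)) + (31/3)·(-17−2)) = ½·(235/3 − 74 − 589/3) = -96, so the Z-coordinate is -2/3.

(4/3, 1/3, -2/3)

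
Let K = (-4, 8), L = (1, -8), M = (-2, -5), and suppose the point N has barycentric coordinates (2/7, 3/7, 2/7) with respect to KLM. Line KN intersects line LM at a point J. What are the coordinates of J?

(-1/5, -34/5)

Line KN meets LM where the K-coordinate vanishes; zeroing N's K-weight and renormalizing leaves L, M-weights 3/7 : 2/7 → (3/5, 2/5).
So J = (3/5)·L + (2/5)·M = (-1/5, -34/5).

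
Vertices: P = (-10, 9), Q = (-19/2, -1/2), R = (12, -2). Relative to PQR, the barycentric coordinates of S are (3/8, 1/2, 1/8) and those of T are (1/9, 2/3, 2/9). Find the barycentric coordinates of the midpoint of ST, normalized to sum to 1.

(35/144, 7/12, 25/144)

Since both coordinate triples sum to 1, the midpoint's barycentrics are the componentwise average.
(3/8+1/9)/2 = 35/144; similarly 7/12 and 25/144.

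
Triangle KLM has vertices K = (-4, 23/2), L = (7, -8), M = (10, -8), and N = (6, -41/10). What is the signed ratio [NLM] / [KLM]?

1/5

[KLM] = ½·((-4)·(-8−(-8)) + 7·(-8−(23/2)) + 10·(23/2−(-8))) = ½·(0 − 273/2 + 195) = 117/4.
[NLM] = ½·(6·(-8−(-8)) + 7·(-8−(-41/10)) + 10·(-41/10−(-8))) = ½·(0 − 273/10 + 39) = 117/20, so the ratio is (117/20)/(117/4) = 1/5.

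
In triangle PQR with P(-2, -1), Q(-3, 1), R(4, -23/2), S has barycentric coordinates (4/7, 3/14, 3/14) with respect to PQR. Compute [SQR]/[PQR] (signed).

4/7

The signed ratio [SQR]/[PQR] equals the barycentric coordinate of S at vertex P, which is 4/7.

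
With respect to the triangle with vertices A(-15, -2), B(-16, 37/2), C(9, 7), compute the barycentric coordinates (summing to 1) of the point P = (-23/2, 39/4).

(1/3, 1/2, 1/6)

Signed area of the reference triangle: [ABC] = ½·((-15)·(37/2−7) + (-16)·(7−(-2)) + 9·(-2−(37/2))) = ½·(-345/2 − 144 − 369/2) = -501/2.
[PBC] = ½·((-23/2)·(37/2−7) + (-16)·(7−(39/4)) + 9·(39/4−(37/2))) = ½·(-529/4 + 44 − 315/4) = -167/2, so the A-coordinate is (-167/2)/(-501/2) = 1/3.
[APC] = ½·((-15)·(39/4−7) + (-23/2)·(7−(-2)) + 9·(-2−(39/4))) = ½·(-165/4 − 207/2 − 423/4) = -501/4, so the B-coordinate is 1/2.
[ABP] = ½·((-15)·(37/2−(39/4)) + (-16)·(39/4−(-2)) + (-23/2)·(-2−(37/2))) = ½·(-525/4 − 188 + 943/4) = -167/4, so the C-coordinate is 1/6.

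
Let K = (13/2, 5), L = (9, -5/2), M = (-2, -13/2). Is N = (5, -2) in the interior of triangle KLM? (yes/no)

yes

Barycentric coordinates of N: (43/185, 169/370, 23/74).
The three coordinates are positive, positive, positive; a point is interior exactly when all three are positive.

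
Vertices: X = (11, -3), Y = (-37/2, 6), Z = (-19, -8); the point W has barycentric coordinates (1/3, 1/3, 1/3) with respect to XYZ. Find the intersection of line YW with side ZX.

Line YW meets ZX where the Y-coordinate vanishes; zeroing W's Y-weight and renormalizing leaves Z, X-weights 1/3 : 1/3 → (1/2, 1/2).
So V = (1/2)·Z + (1/2)·X = (-4, -11/2).

(-4, -11/2)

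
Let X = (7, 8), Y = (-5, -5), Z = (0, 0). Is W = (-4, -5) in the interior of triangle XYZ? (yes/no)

Barycentric coordinates of W: (-1, -3/5, 13/5).
The three coordinates are negative, negative, positive; a point is interior exactly when all three are positive.

no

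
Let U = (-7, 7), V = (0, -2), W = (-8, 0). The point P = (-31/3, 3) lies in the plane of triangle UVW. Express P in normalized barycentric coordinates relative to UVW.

(1/3, -1/3, 1)

Signed area of the reference triangle: [UVW] = ½·((-7)·(-2−0) + 0·(0−7) + (-8)·(7−(-2))) = ½·(14 + 0 − 72) = -29.
[PVW] = ½·((-31/3)·(-2−0) + 0·(0−3) + (-8)·(3−(-2))) = ½·(62/3 + 0 − 40) = -29/3, so the U-coordinate is (-29/3)/(-29) = 1/3.
[UPW] = ½·((-7)·(3−0) + (-31/3)·(0−7) + (-8)·(7−3)) = ½·(-21 + 217/3 − 32) = 29/3, so the V-coordinate is -1/3.
[UVP] = ½·((-7)·(-2−3) + 0·(3−7) + (-31/3)·(7−(-2))) = ½·(35 + 0 − 93) = -29, so the W-coordinate is 1.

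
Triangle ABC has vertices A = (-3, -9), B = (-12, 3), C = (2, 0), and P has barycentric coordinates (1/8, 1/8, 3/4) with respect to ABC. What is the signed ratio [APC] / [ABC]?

1/8

The signed ratio [APC]/[ABC] equals the barycentric coordinate of P at vertex B, which is 1/8.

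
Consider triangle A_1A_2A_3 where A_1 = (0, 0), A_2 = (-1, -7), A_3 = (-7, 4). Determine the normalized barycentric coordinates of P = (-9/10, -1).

Signed area of the reference triangle: [A_1A_2A_3] = ½·(0·(-7−4) + (-1)·(4−0) + (-7)·(0−(-7))) = ½·(0 − 4 − 49) = -53/2.
[PA_2A_3] = ½·((-9/10)·(-7−4) + (-1)·(4−(-1)) + (-7)·(-1−(-7))) = ½·(99/10 − 5 − 42) = -371/20, so the A_1-coordinate is (-371/20)/(-53/2) = 7/10.
[A_1PA_3] = ½·(0·(-1−4) + (-9/10)·(4−0) + (-7)·(0−(-1))) = ½·(0 − 18/5 − 7) = -53/10, so the A_2-coordinate is 1/5.
[A_1A_2P] = ½·(0·(-7−(-1)) + (-1)·(-1−0) + (-9/10)·(0−(-7))) = ½·(0 + 1 − 63/10) = -53/20, so the A_3-coordinate is 1/10.

(7/10, 1/5, 1/10)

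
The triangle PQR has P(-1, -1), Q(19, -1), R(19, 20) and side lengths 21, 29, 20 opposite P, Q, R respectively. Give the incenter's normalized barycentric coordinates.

The incenter has barycentric coordinates proportional to the opposite side lengths: (21 : 29 : 20).
Normalizing by 21+29+20 = 70 gives (3/10, 29/70, 2/7).

(3/10, 29/70, 2/7)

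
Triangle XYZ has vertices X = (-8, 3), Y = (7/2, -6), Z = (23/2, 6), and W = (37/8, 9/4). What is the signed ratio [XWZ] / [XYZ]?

1/4

[XYZ] = ½·((-8)·(-6−6) + (7/2)·(6−3) + (23/2)·(3−(-6))) = ½·(96 + 21/2 + 207/2) = 105.
[XWZ] = ½·((-8)·(9/4−6) + (37/8)·(6−3) + (23/2)·(3−(9/4))) = ½·(30 + 111/8 + 69/8) = 105/4, so the ratio is (105/4)/105 = 1/4.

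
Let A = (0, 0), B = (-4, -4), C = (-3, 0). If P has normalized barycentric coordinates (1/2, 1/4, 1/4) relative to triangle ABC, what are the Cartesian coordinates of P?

(-7/4, -1)

P = (1/2)·A + (1/4)·B + (1/4)·C.
x-coordinate: (1/2)·0 + (1/4)·(-4) + (1/4)·(-3) = -7/4.
y-coordinate: (1/2)·0 + (1/4)·(-4) + (1/4)·0 = -1.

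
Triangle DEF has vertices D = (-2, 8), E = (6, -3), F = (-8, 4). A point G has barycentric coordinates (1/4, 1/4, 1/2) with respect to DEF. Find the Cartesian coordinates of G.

(-3, 13/4)

G = (1/4)·D + (1/4)·E + (1/2)·F.
x-coordinate: (1/4)·(-2) + (1/4)·6 + (1/2)·(-8) = -3.
y-coordinate: (1/4)·8 + (1/4)·(-3) + (1/2)·4 = 13/4.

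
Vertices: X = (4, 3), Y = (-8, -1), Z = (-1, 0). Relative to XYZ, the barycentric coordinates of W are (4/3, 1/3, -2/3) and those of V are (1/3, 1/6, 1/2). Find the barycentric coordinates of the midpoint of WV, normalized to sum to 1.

(5/6, 1/4, -1/12)

Since both coordinate triples sum to 1, the midpoint's barycentrics are the componentwise average.
(4/3+1/3)/2 = 5/6; similarly 1/4 and -1/12.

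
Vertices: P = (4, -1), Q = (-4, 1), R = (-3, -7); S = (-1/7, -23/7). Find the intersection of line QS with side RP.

Barycentric coordinates of S with respect to PQR: (3/7, 1/7, 3/7).
On side RP the Q-coordinate is zero; dropping S's Q-weight 1/7 and renormalizing the remaining 3/7 : 3/7 gives weights 1/2, 1/2 on R, P.
T = (1/2)·(-3, -7) + (1/2)·(4, -1) = (1/2, -4).

(1/2, -4)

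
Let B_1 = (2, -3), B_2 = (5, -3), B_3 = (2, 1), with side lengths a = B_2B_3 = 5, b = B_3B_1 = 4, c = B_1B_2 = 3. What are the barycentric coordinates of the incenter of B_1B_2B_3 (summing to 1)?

The incenter has barycentric coordinates proportional to the opposite side lengths: (5 : 4 : 3).
Normalizing by 5+4+3 = 12 gives (5/12, 1/3, 1/4).

(5/12, 1/3, 1/4)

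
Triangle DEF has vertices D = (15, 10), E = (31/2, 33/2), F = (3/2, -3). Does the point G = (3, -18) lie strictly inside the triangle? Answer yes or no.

no

Barycentric coordinates of G: (957/325, -888/325, 256/325).
The three coordinates are positive, negative, positive; a point is interior exactly when all three are positive.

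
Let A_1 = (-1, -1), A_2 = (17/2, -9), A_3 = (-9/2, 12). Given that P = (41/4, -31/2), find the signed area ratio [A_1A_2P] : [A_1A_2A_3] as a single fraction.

[A_1A_2A_3] = ½·((-1)·(-9−12) + (17/2)·(12−(-1)) + (-9/2)·(-1−(-9))) = ½·(21 + 221/2 − 36) = 191/4.
[A_1A_2P] = ½·((-1)·(-9−(-31/2)) + (17/2)·(-31/2−(-1)) + (41/4)·(-1−(-9))) = ½·(-13/2 − 493/4 + 82) = -191/8, so the ratio is (-191/8)/(191/4) = -1/2.

-1/2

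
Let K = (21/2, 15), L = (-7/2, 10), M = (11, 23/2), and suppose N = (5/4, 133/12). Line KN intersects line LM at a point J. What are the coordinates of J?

(-3/5, 103/10)

Barycentric coordinates of N with respect to KLM: (1/6, 2/3, 1/6).
On side LM the K-coordinate is zero; dropping N's K-weight 1/6 and renormalizing the remaining 2/3 : 1/6 gives weights 4/5, 1/5 on L, M.
J = (4/5)·(-7/2, 10) + (1/5)·(11, 23/2) = (-3/5, 103/10).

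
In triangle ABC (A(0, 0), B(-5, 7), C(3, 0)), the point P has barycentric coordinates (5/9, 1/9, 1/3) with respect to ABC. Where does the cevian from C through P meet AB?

(-5/6, 7/6)

Line CP meets AB where the C-coordinate vanishes; zeroing P's C-weight and renormalizing leaves A, B-weights 5/9 : 1/9 → (5/6, 1/6).
So Q = (5/6)·A + (1/6)·B = (-5/6, 7/6).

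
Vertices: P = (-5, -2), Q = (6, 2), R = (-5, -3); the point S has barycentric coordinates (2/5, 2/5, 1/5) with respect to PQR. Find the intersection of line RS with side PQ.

Line RS meets PQ where the R-coordinate vanishes; zeroing S's R-weight and renormalizing leaves P, Q-weights 2/5 : 2/5 → (1/2, 1/2).
So T = (1/2)·P + (1/2)·Q = (1/2, 0).

(1/2, 0)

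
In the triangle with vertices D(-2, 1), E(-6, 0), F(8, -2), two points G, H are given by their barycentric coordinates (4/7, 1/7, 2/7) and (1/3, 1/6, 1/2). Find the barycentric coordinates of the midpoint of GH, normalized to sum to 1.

(19/42, 13/84, 11/28)

Since both coordinate triples sum to 1, the midpoint's barycentrics are the componentwise average.
(4/7+1/3)/2 = 19/42; similarly 13/84 and 11/28.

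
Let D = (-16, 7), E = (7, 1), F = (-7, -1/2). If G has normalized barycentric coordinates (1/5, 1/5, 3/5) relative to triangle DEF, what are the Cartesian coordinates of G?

G = (1/5)·D + (1/5)·E + (3/5)·F.
x-coordinate: (1/5)·(-16) + (1/5)·7 + (3/5)·(-7) = -6.
y-coordinate: (1/5)·7 + (1/5)·1 + (3/5)·(-1/2) = 13/10.

(-6, 13/10)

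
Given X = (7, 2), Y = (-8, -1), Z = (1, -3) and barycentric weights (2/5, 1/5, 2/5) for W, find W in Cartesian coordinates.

W = (2/5)·X + (1/5)·Y + (2/5)·Z.
x-coordinate: (2/5)·7 + (1/5)·(-8) + (2/5)·1 = 8/5.
y-coordinate: (2/5)·2 + (1/5)·(-1) + (2/5)·(-3) = -3/5.

(8/5, -3/5)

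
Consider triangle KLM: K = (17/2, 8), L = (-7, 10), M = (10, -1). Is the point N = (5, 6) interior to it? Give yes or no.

yes

Barycentric coordinates of N: (128/273, 23/91, 76/273).
The three coordinates are positive, positive, positive; a point is interior exactly when all three are positive.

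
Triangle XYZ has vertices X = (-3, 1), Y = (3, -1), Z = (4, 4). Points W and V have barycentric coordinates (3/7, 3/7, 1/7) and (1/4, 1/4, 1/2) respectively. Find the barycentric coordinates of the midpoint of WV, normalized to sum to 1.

Since both coordinate triples sum to 1, the midpoint's barycentrics are the componentwise average.
(3/7+1/4)/2 = 19/56; similarly 19/56 and 9/28.

(19/56, 19/56, 9/28)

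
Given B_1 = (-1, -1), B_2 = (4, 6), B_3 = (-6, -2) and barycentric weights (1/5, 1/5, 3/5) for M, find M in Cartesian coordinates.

M = (1/5)·B_1 + (1/5)·B_2 + (3/5)·B_3.
x-coordinate: (1/5)·(-1) + (1/5)·4 + (3/5)·(-6) = -3.
y-coordinate: (1/5)·(-1) + (1/5)·6 + (3/5)·(-2) = -1/5.

(-3, -1/5)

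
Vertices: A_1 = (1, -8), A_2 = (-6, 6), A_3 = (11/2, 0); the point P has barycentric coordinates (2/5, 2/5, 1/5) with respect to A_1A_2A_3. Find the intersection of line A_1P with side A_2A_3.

Line A_1P meets A_2A_3 where the A_1-coordinate vanishes; zeroing P's A_1-weight and renormalizing leaves A_2, A_3-weights 2/5 : 1/5 → (2/3, 1/3).
So Q = (2/3)·A_2 + (1/3)·A_3 = (-13/6, 4).

(-13/6, 4)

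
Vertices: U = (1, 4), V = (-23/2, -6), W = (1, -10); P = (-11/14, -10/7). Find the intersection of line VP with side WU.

(1, -2/3)

Barycentric coordinates of P with respect to UVW: (4/7, 1/7, 2/7).
On side WU the V-coordinate is zero; dropping P's V-weight 1/7 and renormalizing the remaining 2/7 : 4/7 gives weights 1/3, 2/3 on W, U.
Q = (1/3)·(1, -10) + (2/3)·(1, 4) = (1, -2/3).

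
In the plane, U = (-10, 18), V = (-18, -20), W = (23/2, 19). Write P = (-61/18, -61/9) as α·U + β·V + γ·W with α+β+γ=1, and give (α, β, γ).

Signed area of the reference triangle: [UVW] = ½·((-10)·(-20−19) + (-18)·(19−18) + (23/2)·(18−(-20))) = ½·(390 − 18 + 437) = 809/2.
[PVW] = ½·((-61/18)·(-20−19) + (-18)·(19−(-61/9)) + (23/2)·(-61/9−(-20))) = ½·(793/6 − 464 + 2737/18) = -809/9, so the U-coordinate is (-809/9)/(809/2) = -2/9.
[UPW] = ½·((-10)·(-61/9−19) + (-61/18)·(19−18) + (23/2)·(18−(-61/9))) = ½·(2320/9 − 61/18 + 5129/18) = 809/3, so the V-coordinate is 2/3.
[UVP] = ½·((-10)·(-20−(-61/9)) + (-18)·(-61/9−18) + (-61/18)·(18−(-20))) = ½·(1190/9 + 446 − 1159/9) = 4045/18, so the W-coordinate is 5/9.
Check: -2/9 + 2/3 + 5/9 = 1.

(-2/9, 2/3, 5/9)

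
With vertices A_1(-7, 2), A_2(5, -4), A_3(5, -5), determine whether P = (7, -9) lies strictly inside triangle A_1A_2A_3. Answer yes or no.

no

Barycentric coordinates of P: (-1/6, -17/6, 4).
The three coordinates are negative, negative, positive; a point is interior exactly when all three are positive.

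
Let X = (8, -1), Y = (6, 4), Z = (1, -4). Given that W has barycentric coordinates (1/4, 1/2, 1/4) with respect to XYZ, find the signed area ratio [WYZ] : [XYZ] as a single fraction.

The signed ratio [WYZ]/[XYZ] equals the barycentric coordinate of W at vertex X, which is 1/4.

1/4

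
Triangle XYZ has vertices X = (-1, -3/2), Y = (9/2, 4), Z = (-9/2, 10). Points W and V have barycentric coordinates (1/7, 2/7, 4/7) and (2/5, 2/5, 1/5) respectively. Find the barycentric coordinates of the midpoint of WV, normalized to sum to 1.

Since both coordinate triples sum to 1, the midpoint's barycentrics are the componentwise average.
(1/7+2/5)/2 = 19/70; similarly 12/35 and 27/70.

(19/70, 12/35, 27/70)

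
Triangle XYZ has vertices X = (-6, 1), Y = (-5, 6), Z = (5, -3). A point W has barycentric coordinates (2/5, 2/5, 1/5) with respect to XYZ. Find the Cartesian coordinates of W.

W = (2/5)·X + (2/5)·Y + (1/5)·Z.
x-coordinate: (2/5)·(-6) + (2/5)·(-5) + (1/5)·5 = -17/5.
y-coordinate: (2/5)·1 + (2/5)·6 + (1/5)·(-3) = 11/5.

(-17/5, 11/5)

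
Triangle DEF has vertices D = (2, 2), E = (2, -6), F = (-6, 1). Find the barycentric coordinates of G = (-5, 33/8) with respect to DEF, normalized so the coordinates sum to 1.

(1/2, -3/8, 7/8)

Signed area of the reference triangle: [DEF] = ½·(2·(-6−1) + 2·(1−2) + (-6)·(2−(-6))) = ½·(-14 − 2 − 48) = -32.
[GEF] = ½·((-5)·(-6−1) + 2·(1−(33/8)) + (-6)·(33/8−(-6))) = ½·(35 − 25/4 − 243/4) = -16, so the D-coordinate is (-16)/(-32) = 1/2.
[DGF] = ½·(2·(33/8−1) + (-5)·(1−2) + (-6)·(2−(33/8))) = ½·(25/4 + 5 + 51/4) = 12, so the E-coordinate is -3/8.
[DEG] = ½·(2·(-6−(33/8)) + 2·(33/8−2) + (-5)·(2−(-6))) = ½·(-81/4 + 17/4 − 40) = -28, so the F-coordinate is 7/8.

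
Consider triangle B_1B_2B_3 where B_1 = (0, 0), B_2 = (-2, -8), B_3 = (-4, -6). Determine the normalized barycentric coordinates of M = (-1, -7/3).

(2/3, 1/6, 1/6)

Signed area of the reference triangle: [B_1B_2B_3] = ½·(0·(-8−(-6)) + (-2)·(-6−0) + (-4)·(0−(-8))) = ½·(0 + 12 − 32) = -10.
[MB_2B_3] = ½·((-1)·(-8−(-6)) + (-2)·(-6−(-7/3)) + (-4)·(-7/3−(-8))) = ½·(2 + 22/3 − 68/3) = -20/3, so the B_1-coordinate is (-20/3)/(-10) = 2/3.
[B_1MB_3] = ½·(0·(-7/3−(-6)) + (-1)·(-6−0) + (-4)·(0−(-7/3))) = ½·(0 + 6 − 28/3) = -5/3, so the B_2-coordinate is 1/6.
[B_1B_2M] = ½·(0·(-8−(-7/3)) + (-2)·(-7/3−0) + (-1)·(0−(-8))) = ½·(0 + 14/3 − 8) = -5/3, so the B_3-coordinate is 1/6.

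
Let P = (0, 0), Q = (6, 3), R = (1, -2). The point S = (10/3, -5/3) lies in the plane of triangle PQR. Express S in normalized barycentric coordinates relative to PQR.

Signed area of the reference triangle: [PQR] = ½·(0·(3−(-2)) + 6·(-2−0) + 1·(0−3)) = ½·(0 − 12 − 3) = -15/2.
[SQR] = ½·((10/3)·(3−(-2)) + 6·(-2−(-5/3)) + 1·(-5/3−3)) = ½·(50/3 − 2 − 14/3) = 5, so the P-coordinate is 5/(-15/2) = -2/3.
[PSR] = ½·(0·(-5/3−(-2)) + (10/3)·(-2−0) + 1·(0−(-5/3))) = ½·(0 − 20/3 + 5/3) = -5/2, so the Q-coordinate is 1/3.
[PQS] = ½·(0·(3−(-5/3)) + 6·(-5/3−0) + (10/3)·(0−3)) = ½·(0 − 10 − 10) = -10, so the R-coordinate is 4/3.

(-2/3, 1/3, 4/3)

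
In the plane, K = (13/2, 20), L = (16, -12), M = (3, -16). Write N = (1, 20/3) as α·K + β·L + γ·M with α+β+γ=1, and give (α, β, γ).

Signed area of the reference triangle: [KLM] = ½·((13/2)·(-12−(-16)) + 16·(-16−20) + 3·(20−(-12))) = ½·(26 − 576 + 96) = -227.
[NLM] = ½·(1·(-12−(-16)) + 16·(-16−(20/3)) + 3·(20/3−(-12))) = ½·(4 − 1088/3 + 56) = -454/3, so the K-coordinate is (-454/3)/(-227) = 2/3.
[KNM] = ½·((13/2)·(20/3−(-16)) + 1·(-16−20) + 3·(20−(20/3))) = ½·(442/3 − 36 + 40) = 227/3, so the L-coordinate is -1/3.
[KLN] = ½·((13/2)·(-12−(20/3)) + 16·(20/3−20) + 1·(20−(-12))) = ½·(-364/3 − 640/3 + 32) = -454/3, so the M-coordinate is 2/3.

(2/3, -1/3, 2/3)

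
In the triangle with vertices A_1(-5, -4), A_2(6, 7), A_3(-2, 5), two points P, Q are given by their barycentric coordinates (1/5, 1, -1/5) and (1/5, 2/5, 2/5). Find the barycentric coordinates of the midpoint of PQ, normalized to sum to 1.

(1/5, 7/10, 1/10)

Since both coordinate triples sum to 1, the midpoint's barycentrics are the componentwise average.
(1/5+1/5)/2 = 1/5; similarly 7/10 and 1/10.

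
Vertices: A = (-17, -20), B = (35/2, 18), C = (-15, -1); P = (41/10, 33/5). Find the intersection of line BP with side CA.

(-16, -21/2)

Barycentric coordinates of P with respect to ABC: (1/5, 3/5, 1/5).
On side CA the B-coordinate is zero; dropping P's B-weight 3/5 and renormalizing the remaining 1/5 : 1/5 gives weights 1/2, 1/2 on C, A.
Q = (1/2)·(-15, -1) + (1/2)·(-17, -20) = (-16, -21/2).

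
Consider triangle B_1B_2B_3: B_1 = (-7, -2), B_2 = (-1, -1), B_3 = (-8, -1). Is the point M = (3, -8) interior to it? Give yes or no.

no

Barycentric coordinates of M: (7, 4/7, -46/7).
The three coordinates are positive, positive, negative; a point is interior exactly when all three are positive.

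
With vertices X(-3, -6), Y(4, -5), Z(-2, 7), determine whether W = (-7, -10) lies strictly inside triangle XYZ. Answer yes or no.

no

Barycentric coordinates of W: (9/5, -8/15, -4/15).
The three coordinates are positive, negative, negative; a point is interior exactly when all three are positive.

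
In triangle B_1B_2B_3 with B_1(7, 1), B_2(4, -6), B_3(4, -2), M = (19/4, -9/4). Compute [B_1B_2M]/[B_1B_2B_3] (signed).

[B_1B_2B_3] = ½·(7·(-6−(-2)) + 4·(-2−1) + 4·(1−(-6))) = ½·(-28 − 12 + 28) = -6.
[B_1B_2M] = ½·(7·(-6−(-9/4)) + 4·(-9/4−1) + (19/4)·(1−(-6))) = ½·(-105/4 − 13 + 133/4) = -3, so the ratio is (-3)/(-6) = 1/2.

1/2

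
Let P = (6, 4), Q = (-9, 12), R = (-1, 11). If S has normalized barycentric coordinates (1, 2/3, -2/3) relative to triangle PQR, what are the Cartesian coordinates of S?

(2/3, 14/3)

S = 1·P + (2/3)·Q + (-2/3)·R.
x-coordinate: 1·6 + (2/3)·(-9) + (-2/3)·(-1) = 2/3.
y-coordinate: 1·4 + (2/3)·12 + (-2/3)·11 = 14/3.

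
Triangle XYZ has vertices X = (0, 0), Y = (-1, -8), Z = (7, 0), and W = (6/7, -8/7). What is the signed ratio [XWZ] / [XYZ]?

[XYZ] = ½·(0·(-8−0) + (-1)·(0−0) + 7·(0−(-8))) = ½·(0 + 0 + 56) = 28.
[XWZ] = ½·(0·(-8/7−0) + (6/7)·(0−0) + 7·(0−(-8/7))) = ½·(0 + 0 + 8) = 4, so the ratio is 4/28 = 1/7.

1/7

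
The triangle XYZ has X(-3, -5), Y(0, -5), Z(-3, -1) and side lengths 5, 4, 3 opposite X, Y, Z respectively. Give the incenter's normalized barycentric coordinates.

The incenter has barycentric coordinates proportional to the opposite side lengths: (5 : 4 : 3).
Normalizing by 5+4+3 = 12 gives (5/12, 1/3, 1/4).

(5/12, 1/3, 1/4)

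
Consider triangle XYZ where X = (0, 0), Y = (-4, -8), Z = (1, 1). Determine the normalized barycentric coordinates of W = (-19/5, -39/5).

(-1/5, 1, 1/5)

Signed area of the reference triangle: [XYZ] = ½·(0·(-8−1) + (-4)·(1−0) + 1·(0−(-8))) = ½·(0 − 4 + 8) = 2.
[WYZ] = ½·((-19/5)·(-8−1) + (-4)·(1−(-39/5)) + 1·(-39/5−(-8))) = ½·(171/5 − 176/5 + 1/5) = -2/5, so the X-coordinate is (-2/5)/2 = -1/5.
[XWZ] = ½·(0·(-39/5−1) + (-19/5)·(1−0) + 1·(0−(-39/5))) = ½·(0 − 19/5 + 39/5) = 2, so the Y-coordinate is 1.
[XYW] = ½·(0·(-8−(-39/5)) + (-4)·(-39/5−0) + (-19/5)·(0−(-8))) = ½·(0 + 156/5 − 152/5) = 2/5, so the Z-coordinate is 1/5.
Check: -1/5 + 1 + 1/5 = 1.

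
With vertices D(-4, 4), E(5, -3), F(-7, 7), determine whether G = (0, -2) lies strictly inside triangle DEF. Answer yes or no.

no

Barycentric coordinates of G: (19/3, -1, -13/3).
The three coordinates are positive, negative, negative; a point is interior exactly when all three are positive.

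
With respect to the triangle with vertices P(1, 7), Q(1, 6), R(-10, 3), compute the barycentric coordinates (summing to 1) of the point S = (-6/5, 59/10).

Signed area of the reference triangle: [PQR] = ½·(1·(6−3) + 1·(3−7) + (-10)·(7−6)) = ½·(3 − 4 − 10) = -11/2.
[SQR] = ½·((-6/5)·(6−3) + 1·(3−(59/10)) + (-10)·(59/10−6)) = ½·(-18/5 − 29/10 + 1) = -11/4, so the P-coordinate is (-11/4)/(-11/2) = 1/2.
[PSR] = ½·(1·(59/10−3) + (-6/5)·(3−7) + (-10)·(7−(59/10))) = ½·(29/10 + 24/5 − 11) = -33/20, so the Q-coordinate is 3/10.
[PQS] = ½·(1·(6−(59/10)) + 1·(59/10−7) + (-6/5)·(7−6)) = ½·(1/10 − 11/10 − 6/5) = -11/10, so the R-coordinate is 1/5.
Check: 1/2 + 3/10 + 1/5 = 1.

(1/2, 3/10, 1/5)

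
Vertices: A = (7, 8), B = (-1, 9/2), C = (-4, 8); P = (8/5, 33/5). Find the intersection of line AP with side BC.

Barycentric coordinates of P with respect to ABC: (2/5, 2/5, 1/5).
On side BC the A-coordinate is zero; dropping P's A-weight 2/5 and renormalizing the remaining 2/5 : 1/5 gives weights 2/3, 1/3 on B, C.
Q = (2/3)·(-1, 9/2) + (1/3)·(-4, 8) = (-2, 17/3).

(-2, 17/3)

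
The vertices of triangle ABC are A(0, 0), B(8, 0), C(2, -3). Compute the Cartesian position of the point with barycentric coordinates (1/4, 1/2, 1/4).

(9/2, -3/4)

P = (1/4)·A + (1/2)·B + (1/4)·C.
x-coordinate: (1/4)·0 + (1/2)·8 + (1/4)·2 = 9/2.
y-coordinate: (1/4)·0 + (1/2)·0 + (1/4)·(-3) = -3/4.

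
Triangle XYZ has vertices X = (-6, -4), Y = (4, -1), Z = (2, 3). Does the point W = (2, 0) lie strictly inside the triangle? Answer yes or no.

yes

Barycentric coordinates of W: (3/23, 12/23, 8/23).
The three coordinates are positive, positive, positive; a point is interior exactly when all three are positive.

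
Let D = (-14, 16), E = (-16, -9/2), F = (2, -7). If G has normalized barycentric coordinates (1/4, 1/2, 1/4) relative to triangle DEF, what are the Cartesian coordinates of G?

G = (1/4)·D + (1/2)·E + (1/4)·F.
x-coordinate: (1/4)·(-14) + (1/2)·(-16) + (1/4)·2 = -11.
y-coordinate: (1/4)·16 + (1/2)·(-9/2) + (1/4)·(-7) = 0.

(-11, 0)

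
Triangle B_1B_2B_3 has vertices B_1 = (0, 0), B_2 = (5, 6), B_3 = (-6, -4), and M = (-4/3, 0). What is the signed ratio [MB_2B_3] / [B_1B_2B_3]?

1/6

[B_1B_2B_3] = ½·(0·(6−(-4)) + 5·(-4−0) + (-6)·(0−6)) = ½·(0 − 20 + 36) = 8.
[MB_2B_3] = ½·((-4/3)·(6−(-4)) + 5·(-4−0) + (-6)·(0−6)) = ½·(-40/3 − 20 + 36) = 4/3, so the ratio is (4/3)/8 = 1/6.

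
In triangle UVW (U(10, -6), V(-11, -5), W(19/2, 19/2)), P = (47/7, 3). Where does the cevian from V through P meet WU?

Barycentric coordinates of P with respect to UVW: (2/7, 1/7, 4/7).
On side WU the V-coordinate is zero; dropping P's V-weight 1/7 and renormalizing the remaining 4/7 : 2/7 gives weights 2/3, 1/3 on W, U.
Q = (2/3)·(19/2, 19/2) + (1/3)·(10, -6) = (29/3, 13/3).

(29/3, 13/3)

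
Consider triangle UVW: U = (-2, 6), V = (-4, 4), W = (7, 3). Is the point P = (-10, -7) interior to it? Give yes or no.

no

Barycentric coordinates of P: (-127/24, 47/8, 5/12).
The three coordinates are negative, positive, positive; a point is interior exactly when all three are positive.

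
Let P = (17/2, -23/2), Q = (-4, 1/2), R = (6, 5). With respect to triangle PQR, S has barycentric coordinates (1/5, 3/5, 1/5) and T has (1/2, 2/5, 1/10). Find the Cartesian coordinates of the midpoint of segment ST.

Barycentric coordinates of the midpoint are the average: (7/20, 1/2, 3/20).
Converting: (7/20)·P + (1/2)·Q + (3/20)·R = (15/8, -121/40).

(15/8, -121/40)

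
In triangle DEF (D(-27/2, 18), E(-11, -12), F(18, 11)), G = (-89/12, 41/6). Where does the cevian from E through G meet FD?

(-45/8, 65/4)

Barycentric coordinates of G with respect to DEF: (1/2, 1/3, 1/6).
On side FD the E-coordinate is zero; dropping G's E-weight 1/3 and renormalizing the remaining 1/6 : 1/2 gives weights 1/4, 3/4 on F, D.
H = (1/4)·(18, 11) + (3/4)·(-27/2, 18) = (-45/8, 65/4).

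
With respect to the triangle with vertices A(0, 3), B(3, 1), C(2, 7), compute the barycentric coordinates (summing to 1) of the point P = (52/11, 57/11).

(-10/11, 10/11, 1)

Signed area of the reference triangle: [ABC] = ½·(0·(1−7) + 3·(7−3) + 2·(3−1)) = ½·(0 + 12 + 4) = 8.
[PBC] = ½·((52/11)·(1−7) + 3·(7−(57/11)) + 2·(57/11−1)) = ½·(-312/11 + 60/11 + 92/11) = -80/11, so the A-coordinate is (-80/11)/8 = -10/11.
[APC] = ½·(0·(57/11−7) + (52/11)·(7−3) + 2·(3−(57/11))) = ½·(0 + 208/11 − 48/11) = 80/11, so the B-coordinate is 10/11.
[ABP] = ½·(0·(1−(57/11)) + 3·(57/11−3) + (52/11)·(3−1)) = ½·(0 + 72/11 + 104/11) = 8, so the C-coordinate is 1.
Check: -10/11 + 10/11 + 1 = 1.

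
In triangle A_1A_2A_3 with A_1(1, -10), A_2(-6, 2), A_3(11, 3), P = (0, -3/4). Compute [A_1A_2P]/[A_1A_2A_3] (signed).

1/4

[A_1A_2A_3] = ½·(1·(2−3) + (-6)·(3−(-10)) + 11·(-10−2)) = ½·(-1 − 78 − 132) = -211/2.
[A_1A_2P] = ½·(1·(2−(-3/4)) + (-6)·(-3/4−(-10)) + 0·(-10−2)) = ½·(11/4 − 111/2 + 0) = -211/8, so the ratio is (-211/8)/(-211/2) = 1/4.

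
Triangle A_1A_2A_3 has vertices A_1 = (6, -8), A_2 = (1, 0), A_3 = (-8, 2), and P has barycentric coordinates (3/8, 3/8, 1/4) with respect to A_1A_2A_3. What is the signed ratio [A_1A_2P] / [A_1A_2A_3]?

1/4

The signed ratio [A_1A_2P]/[A_1A_2A_3] equals the barycentric coordinate of P at vertex A_3, which is 1/4.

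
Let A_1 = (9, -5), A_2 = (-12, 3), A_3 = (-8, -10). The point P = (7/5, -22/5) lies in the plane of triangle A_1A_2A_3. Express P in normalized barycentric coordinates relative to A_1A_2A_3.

(3/5, 1/5, 1/5)

Signed area of the reference triangle: [A_1A_2A_3] = ½·(9·(3−(-10)) + (-12)·(-10−(-5)) + (-8)·(-5−3)) = ½·(117 + 60 + 64) = 241/2.
[PA_2A_3] = ½·((7/5)·(3−(-10)) + (-12)·(-10−(-22/5)) + (-8)·(-22/5−3)) = ½·(91/5 + 336/5 + 296/5) = 723/10, so the A_1-coordinate is (723/10)/(241/2) = 3/5.
[A_1PA_3] = ½·(9·(-22/5−(-10)) + (7/5)·(-10−(-5)) + (-8)·(-5−(-22/5))) = ½·(252/5 − 7 + 24/5) = 241/10, so the A_2-coordinate is 1/5.
[A_1A_2P] = ½·(9·(3−(-22/5)) + (-12)·(-22/5−(-5)) + (7/5)·(-5−3)) = ½·(333/5 − 36/5 − 56/5) = 241/10, so the A_3-coordinate is 1/5.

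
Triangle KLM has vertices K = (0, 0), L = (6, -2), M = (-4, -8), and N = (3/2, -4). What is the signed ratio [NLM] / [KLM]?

1/8

[KLM] = ½·(0·(-2−(-8)) + 6·(-8−0) + (-4)·(0−(-2))) = ½·(0 − 48 − 8) = -28.
[NLM] = ½·((3/2)·(-2−(-8)) + 6·(-8−(-4)) + (-4)·(-4−(-2))) = ½·(9 − 24 + 8) = -7/2, so the ratio is (-7/2)/(-28) = 1/8.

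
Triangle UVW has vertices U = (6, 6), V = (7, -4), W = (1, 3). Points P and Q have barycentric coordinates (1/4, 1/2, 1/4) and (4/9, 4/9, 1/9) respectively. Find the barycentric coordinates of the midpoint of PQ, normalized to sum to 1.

(25/72, 17/36, 13/72)

Since both coordinate triples sum to 1, the midpoint's barycentrics are the componentwise average.
(1/4+4/9)/2 = 25/72; similarly 17/36 and 13/72.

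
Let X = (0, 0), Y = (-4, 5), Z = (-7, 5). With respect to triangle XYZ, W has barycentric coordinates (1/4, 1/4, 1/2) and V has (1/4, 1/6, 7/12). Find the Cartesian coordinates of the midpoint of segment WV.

Barycentric coordinates of the midpoint are the average: (1/4, 5/24, 13/24).
Converting: (1/4)·X + (5/24)·Y + (13/24)·Z = (-37/8, 15/4).

(-37/8, 15/4)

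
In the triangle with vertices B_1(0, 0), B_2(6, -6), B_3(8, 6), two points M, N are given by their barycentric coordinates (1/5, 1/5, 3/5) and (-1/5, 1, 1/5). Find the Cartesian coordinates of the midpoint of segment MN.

(34/5, -6/5)

Barycentric coordinates of the midpoint are the average: (0, 3/5, 2/5).
Converting: 0·B_1 + (3/5)·B_2 + (2/5)·B_3 = (34/5, -6/5).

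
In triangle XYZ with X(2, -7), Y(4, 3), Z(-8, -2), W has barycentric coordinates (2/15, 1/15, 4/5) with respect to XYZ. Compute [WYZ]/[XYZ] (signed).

2/15

The signed ratio [WYZ]/[XYZ] equals the barycentric coordinate of W at vertex X, which is 2/15.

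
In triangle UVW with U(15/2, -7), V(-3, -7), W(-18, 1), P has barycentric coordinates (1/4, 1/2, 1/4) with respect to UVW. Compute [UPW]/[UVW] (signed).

The signed ratio [UPW]/[UVW] equals the barycentric coordinate of P at vertex V, which is 1/2.

1/2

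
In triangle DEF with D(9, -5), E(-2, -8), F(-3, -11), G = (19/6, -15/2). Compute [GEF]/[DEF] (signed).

[DEF] = ½·(9·(-8−(-11)) + (-2)·(-11−(-5)) + (-3)·(-5−(-8))) = ½·(27 + 12 − 9) = 15.
[GEF] = ½·((19/6)·(-8−(-11)) + (-2)·(-11−(-15/2)) + (-3)·(-15/2−(-8))) = ½·(19/2 + 7 − 3/2) = 15/2, so the ratio is (15/2)/15 = 1/2.

1/2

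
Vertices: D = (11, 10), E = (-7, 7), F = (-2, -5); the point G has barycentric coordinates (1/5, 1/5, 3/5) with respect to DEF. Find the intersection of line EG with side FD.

Line EG meets FD where the E-coordinate vanishes; zeroing G's E-weight and renormalizing leaves F, D-weights 3/5 : 1/5 → (3/4, 1/4).
So H = (3/4)·F + (1/4)·D = (5/4, -5/4).

(5/4, -5/4)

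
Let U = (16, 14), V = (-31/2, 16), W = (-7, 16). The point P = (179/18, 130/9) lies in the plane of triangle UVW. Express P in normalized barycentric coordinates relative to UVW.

Signed area of the reference triangle: [UVW] = ½·(16·(16−16) + (-31/2)·(16−14) + (-7)·(14−16)) = ½·(0 − 31 + 14) = -17/2.
[PVW] = ½·((179/18)·(16−16) + (-31/2)·(16−(130/9)) + (-7)·(130/9−16)) = ½·(0 − 217/9 + 98/9) = -119/18, so the U-coordinate is (-119/18)/(-17/2) = 7/9.
[UPW] = ½·(16·(130/9−16) + (179/18)·(16−14) + (-7)·(14−(130/9))) = ½·(-224/9 + 179/9 + 28/9) = -17/18, so the V-coordinate is 1/9.
[UVP] = ½·(16·(16−(130/9)) + (-31/2)·(130/9−14) + (179/18)·(14−16)) = ½·(224/9 − 62/9 − 179/9) = -17/18, so the W-coordinate is 1/9.
Check: 7/9 + 1/9 + 1/9 = 1.

(7/9, 1/9, 1/9)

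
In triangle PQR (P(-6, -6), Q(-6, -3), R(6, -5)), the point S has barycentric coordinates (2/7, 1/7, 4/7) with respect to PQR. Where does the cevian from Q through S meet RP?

Line QS meets RP where the Q-coordinate vanishes; zeroing S's Q-weight and renormalizing leaves R, P-weights 4/7 : 2/7 → (2/3, 1/3).
So T = (2/3)·R + (1/3)·P = (2, -16/3).

(2, -16/3)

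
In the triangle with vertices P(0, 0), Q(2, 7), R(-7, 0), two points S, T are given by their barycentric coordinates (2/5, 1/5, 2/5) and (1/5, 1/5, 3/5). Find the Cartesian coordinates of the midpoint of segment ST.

Barycentric coordinates of the midpoint are the average: (3/10, 1/5, 1/2).
Converting: (3/10)·P + (1/5)·Q + (1/2)·R = (-31/10, 7/5).

(-31/10, 7/5)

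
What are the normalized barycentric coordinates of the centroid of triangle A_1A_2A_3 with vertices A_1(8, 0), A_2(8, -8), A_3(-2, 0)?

The centroid is the average of the vertices, so each weight is 1/3.

(1/3, 1/3, 1/3)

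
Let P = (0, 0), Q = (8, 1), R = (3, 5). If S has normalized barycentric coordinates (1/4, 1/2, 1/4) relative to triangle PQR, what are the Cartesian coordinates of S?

S = (1/4)·P + (1/2)·Q + (1/4)·R.
x-coordinate: (1/4)·0 + (1/2)·8 + (1/4)·3 = 19/4.
y-coordinate: (1/4)·0 + (1/2)·1 + (1/4)·5 = 7/4.

(19/4, 7/4)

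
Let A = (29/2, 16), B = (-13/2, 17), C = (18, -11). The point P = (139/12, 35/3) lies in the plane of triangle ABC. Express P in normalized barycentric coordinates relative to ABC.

Signed area of the reference triangle: [ABC] = ½·((29/2)·(17−(-11)) + (-13/2)·(-11−16) + 18·(16−17)) = ½·(406 + 351/2 − 18) = 1127/4.
[PBC] = ½·((139/12)·(17−(-11)) + (-13/2)·(-11−(35/3)) + 18·(35/3−17)) = ½·(973/3 + 442/3 − 96) = 1127/6, so the A-coordinate is (1127/6)/(1127/4) = 2/3.
[APC] = ½·((29/2)·(35/3−(-11)) + (139/12)·(-11−16) + 18·(16−(35/3))) = ½·(986/3 − 1251/4 + 78) = 1127/24, so the B-coordinate is 1/6.
[ABP] = ½·((29/2)·(17−(35/3)) + (-13/2)·(35/3−16) + (139/12)·(16−17)) = ½·(232/3 + 169/6 − 139/12) = 1127/24, so the C-coordinate is 1/6.
Check: 2/3 + 1/6 + 1/6 = 1.

(2/3, 1/6, 1/6)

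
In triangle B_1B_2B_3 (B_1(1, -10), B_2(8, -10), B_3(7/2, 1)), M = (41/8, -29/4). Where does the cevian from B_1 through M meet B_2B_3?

(13/2, -19/3)

Barycentric coordinates of M with respect to B_1B_2B_3: (1/4, 1/2, 1/4).
On side B_2B_3 the B_1-coordinate is zero; dropping M's B_1-weight 1/4 and renormalizing the remaining 1/2 : 1/4 gives weights 2/3, 1/3 on B_2, B_3.
N = (2/3)·(8, -10) + (1/3)·(7/2, 1) = (13/2, -19/3).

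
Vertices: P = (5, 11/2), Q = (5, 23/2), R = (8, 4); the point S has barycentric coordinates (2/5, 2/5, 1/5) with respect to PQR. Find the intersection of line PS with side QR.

(6, 9)

Line PS meets QR where the P-coordinate vanishes; zeroing S's P-weight and renormalizing leaves Q, R-weights 2/5 : 1/5 → (2/3, 1/3).
So T = (2/3)·Q + (1/3)·R = (6, 9).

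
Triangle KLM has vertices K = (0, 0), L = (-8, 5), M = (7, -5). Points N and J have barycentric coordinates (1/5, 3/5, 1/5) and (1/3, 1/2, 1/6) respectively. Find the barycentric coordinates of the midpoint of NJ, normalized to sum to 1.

(4/15, 11/20, 11/60)

Since both coordinate triples sum to 1, the midpoint's barycentrics are the componentwise average.
(1/5+1/3)/2 = 4/15; similarly 11/20 and 11/60.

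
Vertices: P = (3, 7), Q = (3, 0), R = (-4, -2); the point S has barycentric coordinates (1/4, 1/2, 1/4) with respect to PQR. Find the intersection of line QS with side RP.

(-1/2, 5/2)

Line QS meets RP where the Q-coordinate vanishes; zeroing S's Q-weight and renormalizing leaves R, P-weights 1/4 : 1/4 → (1/2, 1/2).
So T = (1/2)·R + (1/2)·P = (-1/2, 5/2).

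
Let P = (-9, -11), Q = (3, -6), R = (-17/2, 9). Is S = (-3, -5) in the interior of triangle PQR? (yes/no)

yes

Barycentric coordinates of S: (157/475, 234/475, 84/475).
The three coordinates are positive, positive, positive; a point is interior exactly when all three are positive.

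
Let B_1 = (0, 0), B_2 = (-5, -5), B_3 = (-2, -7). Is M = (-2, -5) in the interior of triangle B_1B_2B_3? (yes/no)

yes

Barycentric coordinates of M: (6/25, 4/25, 3/5).
The three coordinates are positive, positive, positive; a point is interior exactly when all three are positive.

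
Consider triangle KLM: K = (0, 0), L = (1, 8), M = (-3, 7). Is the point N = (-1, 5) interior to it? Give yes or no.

yes

Barycentric coordinates of N: (10/31, 8/31, 13/31).
The three coordinates are positive, positive, positive; a point is interior exactly when all three are positive.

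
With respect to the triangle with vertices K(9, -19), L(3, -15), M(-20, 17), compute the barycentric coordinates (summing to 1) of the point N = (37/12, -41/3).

(1/3, 7/12, 1/12)

Signed area of the reference triangle: [KLM] = ½·(9·(-15−17) + 3·(17−(-19)) + (-20)·(-19−(-15))) = ½·(-288 + 108 + 80) = -50.
[NLM] = ½·((37/12)·(-15−17) + 3·(17−(-41/3)) + (-20)·(-41/3−(-15))) = ½·(-296/3 + 92 − 80/3) = -50/3, so the K-coordinate is (-50/3)/(-50) = 1/3.
[KNM] = ½·(9·(-41/3−17) + (37/12)·(17−(-19)) + (-20)·(-19−(-41/3))) = ½·(-276 + 111 + 320/3) = -175/6, so the L-coordinate is 7/12.
[KLN] = ½·(9·(-15−(-41/3)) + 3·(-41/3−(-19)) + (37/12)·(-19−(-15))) = ½·(-12 + 16 − 37/3) = -25/6, so the M-coordinate is 1/12.
Check: 1/3 + 7/12 + 1/12 = 1.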